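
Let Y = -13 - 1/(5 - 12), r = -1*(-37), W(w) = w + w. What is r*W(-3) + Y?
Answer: -1644/7 ≈ -234.86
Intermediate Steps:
W(w) = 2*w
r = 37
Y = -90/7 (Y = -13 - 1/(-7) = -13 - 1*(-1/7) = -13 + 1/7 = -90/7 ≈ -12.857)
r*W(-3) + Y = 37*(2*(-3)) - 90/7 = 37*(-6) - 90/7 = -222 - 90/7 = -1644/7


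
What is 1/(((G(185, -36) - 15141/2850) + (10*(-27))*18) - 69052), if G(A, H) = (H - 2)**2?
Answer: -950/68849647 ≈ -1.3798e-5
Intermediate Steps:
G(A, H) = (-2 + H)**2
1/(((G(185, -36) - 15141/2850) + (10*(-27))*18) - 69052) = 1/((((-2 - 36)**2 - 15141/2850) + (10*(-27))*18) - 69052) = 1/((((-38)**2 - 15141*1/2850) - 270*18) - 69052) = 1/(((1444 - 5047/950) - 4860) - 69052) = 1/((1366753/950 - 4860) - 69052) = 1/(-3250247/950 - 69052) = 1/(-68849647/950) = -950/68849647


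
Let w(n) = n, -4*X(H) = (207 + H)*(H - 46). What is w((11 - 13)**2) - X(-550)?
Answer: 51111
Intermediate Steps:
X(H) = -(-46 + H)*(207 + H)/4 (X(H) = -(207 + H)*(H - 46)/4 = -(207 + H)*(-46 + H)/4 = -(-46 + H)*(207 + H)/4)
w((11 - 13)**2) - X(-550) = (11 - 13)**2 - (4761/2 - 161/4*(-550) - 1/4*(-550)**2) = (-2)**2 - (4761/2 + 44275/2 - 1/4*302500) = 4 - (4761/2 + 44275/2 - 75625) = 4 - 1*(-51107) = 4 + 51107 = 51111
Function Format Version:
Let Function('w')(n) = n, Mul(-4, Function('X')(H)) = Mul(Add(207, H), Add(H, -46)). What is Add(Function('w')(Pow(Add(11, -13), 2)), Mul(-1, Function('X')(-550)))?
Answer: 51111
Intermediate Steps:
Function('X')(H) = Mul(Rational(-1, 4), Add(-46, H), Add(207, H)) (Function('X')(H) = Mul(Rational(-1, 4), Mul(Add(207, H), Add(H, -46))) = Mul(Rational(-1, 4), Mul(Add(207, H), Add(-46, H))) = Mul(Rational(-1, 4), Mul(Add(-46, H), Add(207, H))) = Mul(Rational(-1, 4), Add(-46, H), Add(207, H)))
Add(Function('w')(Pow(Add(11, -13), 2)), Mul(-1, Function('X')(-550))) = Add(Pow(Add(11, -13), 2), Mul(-1, Add(Rational(4761, 2), Mul(Rational(-161, 4), -550), Mul(Rational(-1, 4), Pow(-550, 2))))) = Add(Pow(-2, 2), Mul(-1, Add(Rational(4761, 2), Rational(44275, 2), Mul(Rational(-1, 4), 302500)))) = Add(4, Mul(-1, Add(Rational(4761, 2), Rational(44275, 2), -75625))) = Add(4, Mul(-1, -51107)) = Add(4, 51107) = 51111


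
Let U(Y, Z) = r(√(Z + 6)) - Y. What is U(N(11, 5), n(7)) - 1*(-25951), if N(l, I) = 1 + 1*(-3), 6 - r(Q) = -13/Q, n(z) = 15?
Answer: 25959 + 13*√21/21 ≈ 25962.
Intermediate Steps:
r(Q) = 6 + 13/Q (r(Q) = 6 - (-13)/Q = 6 + 13/Q)
N(l, I) = -2 (N(l, I) = 1 - 3 = -2)
U(Y, Z) = 6 - Y + 13/√(6 + Z) (U(Y, Z) = (6 + 13/(√(Z + 6))) - Y = (6 + 13/(√(6 + Z))) - Y = (6 + 13/√(6 + Z)) - Y = 6 - Y + 13/√(6 + Z))
U(N(11, 5), n(7)) - 1*(-25951) = (6 - 1*(-2) + 13/√(6 + 15)) - 1*(-25951) = (6 + 2 + 13/√21) + 25951 = (6 + 2 + 13*(√21/21)) + 25951 = (6 + 2 + 13*√21/21) + 25951 = (8 + 13*√21/21) + 25951 = 25959 + 13*√21/21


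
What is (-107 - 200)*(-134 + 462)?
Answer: -100696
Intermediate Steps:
(-107 - 200)*(-134 + 462) = -307*328 = -100696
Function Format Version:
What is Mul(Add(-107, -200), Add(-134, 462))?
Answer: -100696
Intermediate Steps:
Mul(Add(-107, -200), Add(-134, 462)) = Mul(-307, 328) = -100696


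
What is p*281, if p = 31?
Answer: 8711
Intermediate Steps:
p*281 = 31*281 = 8711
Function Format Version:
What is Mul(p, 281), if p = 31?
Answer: 8711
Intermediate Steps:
Mul(p, 281) = Mul(31, 281) = 8711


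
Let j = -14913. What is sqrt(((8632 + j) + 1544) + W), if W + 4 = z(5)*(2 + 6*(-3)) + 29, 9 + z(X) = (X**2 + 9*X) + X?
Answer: 2*I*sqrt(1442) ≈ 75.947*I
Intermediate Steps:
z(X) = -9 + X**2 + 10*X (z(X) = -9 + ((X**2 + 9*X) + X) = -9 + (X**2 + 10*X) = -9 + X**2 + 10*X)
W = -1031 (W = -4 + ((-9 + 5**2 + 10*5)*(2 + 6*(-3)) + 29) = -4 + ((-9 + 25 + 50)*(2 - 18) + 29) = -4 + (66*(-16) + 29) = -4 + (-1056 + 29) = -4 - 1027 = -1031)
sqrt(((8632 + j) + 1544) + W) = sqrt(((8632 - 14913) + 1544) - 1031) = sqrt((-6281 + 1544) - 1031) = sqrt(-4737 - 1031) = sqrt(-5768) = 2*I*sqrt(1442)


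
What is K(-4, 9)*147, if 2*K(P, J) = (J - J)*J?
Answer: 0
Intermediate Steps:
K(P, J) = 0 (K(P, J) = ((J - J)*J)/2 = (0*J)/2 = (½)*0 = 0)
K(-4, 9)*147 = 0*147 = 0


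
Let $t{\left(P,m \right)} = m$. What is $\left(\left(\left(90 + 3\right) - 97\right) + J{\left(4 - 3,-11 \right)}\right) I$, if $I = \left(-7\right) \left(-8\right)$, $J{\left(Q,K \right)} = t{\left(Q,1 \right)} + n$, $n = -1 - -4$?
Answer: $0$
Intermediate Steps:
$n = 3$ ($n = -1 + 4 = 3$)
$J{\left(Q,K \right)} = 4$ ($J{\left(Q,K \right)} = 1 + 3 = 4$)
$I = 56$
$\left(\left(\left(90 + 3\right) - 97\right) + J{\left(4 - 3,-11 \right)}\right) I = \left(\left(\left(90 + 3\right) - 97\right) + 4\right) 56 = \left(\left(93 - 97\right) + 4\right) 56 = \left(-4 + 4\right) 56 = 0 \cdot 56 = 0$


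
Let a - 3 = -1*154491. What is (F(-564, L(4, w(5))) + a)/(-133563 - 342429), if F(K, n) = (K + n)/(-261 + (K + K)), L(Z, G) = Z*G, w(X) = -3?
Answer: 993441/3060893 ≈ 0.32456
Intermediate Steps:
a = -154488 (a = 3 - 1*154491 = 3 - 154491 = -154488)
L(Z, G) = G*Z
F(K, n) = (K + n)/(-261 + 2*K)
(F(-564, L(4, w(5))) + a)/(-133563 - 342429) = ((-564 - 3*4)/(-261 + 2*(-564)) - 154488)/(-133563 - 342429) = ((-564 - 12)/(-261 - 1128) - 154488)/(-475992) = (-576/(-1389) - 154488)*(-1/475992) = (-1/1389*(-576) - 154488)*(-1/475992) = (192/463 - 154488)*(-1/475992) = -71527752/463*(-1/475992) = 993441/3060893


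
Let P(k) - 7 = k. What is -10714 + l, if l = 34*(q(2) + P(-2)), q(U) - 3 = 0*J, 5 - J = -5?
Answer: -10442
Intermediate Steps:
J = 10 (J = 5 - 1*(-5) = 5 + 5 = 10)
P(k) = 7 + k
q(U) = 3 (q(U) = 3 + 0*10 = 3 + 0 = 3)
l = 272 (l = 34*(3 + (7 - 2)) = 34*(3 + 5) = 34*8 = 272)
-10714 + l = -10714 + 272 = -10442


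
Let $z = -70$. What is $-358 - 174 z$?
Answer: $11822$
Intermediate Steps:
$-358 - 174 z = -358 - -12180 = -358 + 12180 = 11822$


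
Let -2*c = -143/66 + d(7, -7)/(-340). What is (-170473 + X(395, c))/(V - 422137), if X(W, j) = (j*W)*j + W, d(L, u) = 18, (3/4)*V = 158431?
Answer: 2205537359/2742698145 ≈ 0.80415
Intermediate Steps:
V = 633724/3 (V = (4/3)*158431 = 633724/3 ≈ 2.1124e+5)
c = 283/255 (c = -(-143/66 + 18/(-340))/2 = -(-143*1/66 + 18*(-1/340))/2 = -(-13/6 - 9/170)/2 = -½*(-566/255) = 283/255 ≈ 1.1098)
X(W, j) = W + W*j² (X(W, j) = (W*j)*j + W = W*j² + W = W + W*j²)
(-170473 + X(395, c))/(V - 422137) = (-170473 + 395*(1 + (283/255)²))/(633724/3 - 422137) = (-170473 + 395*(1 + 80089/65025))/(-632687/3) = (-170473 + 395*(145114/65025))*(-3/632687) = (-170473 + 11464006/13005)*(-3/632687) = -2205537359/13005*(-3/632687) = 2205537359/2742698145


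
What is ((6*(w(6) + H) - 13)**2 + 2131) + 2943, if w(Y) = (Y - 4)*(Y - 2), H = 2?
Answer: 7283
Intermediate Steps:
w(Y) = (-4 + Y)*(-2 + Y)
((6*(w(6) + H) - 13)**2 + 2131) + 2943 = ((6*((8 + 6**2 - 6*6) + 2) - 13)**2 + 2131) + 2943 = ((6*((8 + 36 - 36) + 2) - 13)**2 + 2131) + 2943 = ((6*(8 + 2) - 13)**2 + 2131) + 2943 = ((6*10 - 13)**2 + 2131) + 2943 = ((60 - 13)**2 + 2131) + 2943 = (47**2 + 2131) + 2943 = (2209 + 2131) + 2943 = 4340 + 2943 = 7283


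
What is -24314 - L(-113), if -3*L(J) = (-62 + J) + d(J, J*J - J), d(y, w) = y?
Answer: -24410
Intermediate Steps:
L(J) = 62/3 - 2*J/3 (L(J) = -((-62 + J) + J)/3 = -(-62 + 2*J)/3 = 62/3 - 2*J/3)
-24314 - L(-113) = -24314 - (62/3 - ⅔*(-113)) = -24314 - (62/3 + 226/3) = -24314 - 1*96 = -24314 - 96 = -24410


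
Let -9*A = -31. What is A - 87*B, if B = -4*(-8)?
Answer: -25025/9 ≈ -2780.6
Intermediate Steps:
A = 31/9 (A = -⅑*(-31) = 31/9 ≈ 3.4444)
B = 32
A - 87*B = 31/9 - 87*32 = 31/9 - 2784 = -25025/9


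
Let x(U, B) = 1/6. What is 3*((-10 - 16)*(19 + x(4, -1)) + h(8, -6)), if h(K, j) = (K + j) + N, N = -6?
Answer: -1507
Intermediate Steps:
x(U, B) = 1/6
h(K, j) = -6 + K + j (h(K, j) = (K + j) - 6 = -6 + K + j)
3*((-10 - 16)*(19 + x(4, -1)) + h(8, -6)) = 3*((-10 - 16)*(19 + 1/6) + (-6 + 8 - 6)) = 3*(-26*115/6 - 4) = 3*(-1495/3 - 4) = 3*(-1507/3) = -1507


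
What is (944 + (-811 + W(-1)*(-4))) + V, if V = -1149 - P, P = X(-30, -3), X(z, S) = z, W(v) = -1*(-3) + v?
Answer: -994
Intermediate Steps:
W(v) = 3 + v
P = -30
V = -1119 (V = -1149 - 1*(-30) = -1149 + 30 = -1119)
(944 + (-811 + W(-1)*(-4))) + V = (944 + (-811 + (3 - 1)*(-4))) - 1119 = (944 + (-811 + 2*(-4))) - 1119 = (944 + (-811 - 8)) - 1119 = (944 - 819) - 1119 = 125 - 1119 = -994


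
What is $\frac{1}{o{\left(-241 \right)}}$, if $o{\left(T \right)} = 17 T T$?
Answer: $\frac{1}{987377} \approx 1.0128 \cdot 10^{-6}$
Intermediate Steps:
$o{\left(T \right)} = 17 T^{2}$
$\frac{1}{o{\left(-241 \right)}} = \frac{1}{17 \left(-241\right)^{2}} = \frac{1}{17 \cdot 58081} = \frac{1}{987377}$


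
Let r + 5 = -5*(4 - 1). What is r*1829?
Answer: -36580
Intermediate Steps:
r = -20 (r = -5 - 5*(4 - 1) = -5 - 5*3 = -5 - 15 = -20)
r*1829 = -20*1829 = -36580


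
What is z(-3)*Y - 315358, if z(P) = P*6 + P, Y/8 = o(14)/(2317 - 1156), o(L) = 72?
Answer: -13560842/43 ≈ -3.1537e+5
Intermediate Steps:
Y = 64/129 (Y = 8*(72/(2317 - 1156)) = 8*(72/1161) = 8*(72*(1/1161)) = 8*(8/129) = 64/129 ≈ 0.49612)
z(P) = 7*P (z(P) = 6*P + P = 7*P)
z(-3)*Y - 315358 = (7*(-3))*(64/129) - 315358 = -21*64/129 - 315358 = -448/43 - 315358 = -13560842/43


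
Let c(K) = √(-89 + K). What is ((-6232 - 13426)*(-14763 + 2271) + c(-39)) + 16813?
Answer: 245584549 + 8*I*√2 ≈ 2.4558e+8 + 11.314*I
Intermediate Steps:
((-6232 - 13426)*(-14763 + 2271) + c(-39)) + 16813 = ((-6232 - 13426)*(-14763 + 2271) + √(-89 - 39)) + 16813 = (-19658*(-12492) + √(-128)) + 16813 = (245567736 + 8*I*√2) + 16813 = 245584549 + 8*I*√2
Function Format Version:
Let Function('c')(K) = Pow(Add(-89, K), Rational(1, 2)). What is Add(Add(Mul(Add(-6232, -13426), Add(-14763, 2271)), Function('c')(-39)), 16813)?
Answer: Add(245584549, Mul(8, I, Pow(2, Rational(1, 2)))) ≈ Add(2.4558e+8, Mul(11.314, I))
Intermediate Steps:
Add(Add(Mul(Add(-6232, -13426), Add(-14763, 2271)), Function('c')(-39)), 16813) = Add(Add(Mul(Add(-6232, -13426), Add(-14763, 2271)), Pow(Add(-89, -39), Rational(1, 2))), 16813) = Add(Add(Mul(-19658, -12492), Pow(-128, Rational(1, 2))), 16813) = Add(Add(245567736, Mul(8, I, Pow(2, Rational(1, 2)))), 16813) = Add(245584549, Mul(8, I, Pow(2, Rational(1, 2))))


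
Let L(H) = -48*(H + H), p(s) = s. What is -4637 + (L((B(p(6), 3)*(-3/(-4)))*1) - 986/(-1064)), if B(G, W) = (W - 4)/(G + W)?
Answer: -2462135/532 ≈ -4628.1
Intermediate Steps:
B(G, W) = (-4 + W)/(G + W)
L(H) = -96*H
-4637 + (L((B(p(6), 3)*(-3/(-4)))*1) - 986/(-1064)) = -4637 + (-96*((-4 + 3)/(6 + 3))*(-3/(-4)) - 986/(-1064)) = -4637 + (-96*(-1/9)*(-3*(-1/4)) - 986*(-1)/1064) = -4637 + (-96*((1/9)*(-1))*(3/4) - 1*(-493/532)) = -4637 + (-96*(-1/9*3/4) + 493/532) = -4637 + (-(-8) + 493/532) = -4637 + (-96*(-1/12) + 493/532) = -4637 + (8 + 493/532) = -4637 + 4749/532 = -2462135/532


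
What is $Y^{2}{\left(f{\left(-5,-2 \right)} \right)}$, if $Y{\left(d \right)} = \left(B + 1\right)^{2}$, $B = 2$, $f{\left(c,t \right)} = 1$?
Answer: $81$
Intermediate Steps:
$Y{\left(d \right)} = 9$ ($Y{\left(d \right)} = \left(2 + 1\right)^{2} = 3^{2} = 9$)
$Y^{2}{\left(f{\left(-5,-2 \right)} \right)} = 9^{2} = 81$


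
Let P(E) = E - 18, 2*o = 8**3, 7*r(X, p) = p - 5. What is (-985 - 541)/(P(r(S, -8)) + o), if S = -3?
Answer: -10682/1653 ≈ -6.4622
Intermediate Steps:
r(X, p) = -5/7 + p/7 (r(X, p) = (p - 5)/7 = (-5 + p)/7 = -5/7 + p/7)
o = 256 (o = (1/2)*8**3 = (1/2)*512 = 256)
P(E) = -18 + E
(-985 - 541)/(P(r(S, -8)) + o) = (-985 - 541)/((-18 + (-5/7 + (1/7)*(-8))) + 256) = -1526/((-18 + (-5/7 - 8/7)) + 256) = -1526/((-18 - 13/7) + 256) = -1526/(-139/7 + 256) = -1526/1653/7 = -1526*7/1653 = -10682/1653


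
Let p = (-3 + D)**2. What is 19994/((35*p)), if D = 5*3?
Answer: 9997/2520 ≈ 3.9671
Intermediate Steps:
D = 15
p = 144 (p = (-3 + 15)**2 = 12**2 = 144)
19994/((35*p)) = 19994/((35*144)) = 19994/5040 = 19994*(1/5040) = 9997/2520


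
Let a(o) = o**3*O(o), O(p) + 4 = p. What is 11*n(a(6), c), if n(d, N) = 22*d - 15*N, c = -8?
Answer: 105864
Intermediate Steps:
O(p) = -4 + p
a(o) = o**3*(-4 + o)
n(d, N) = -15*N + 22*d
11*n(a(6), c) = 11*(-15*(-8) + 22*(6**3*(-4 + 6))) = 11*(120 + 22*(216*2)) = 11*(120 + 22*432) = 11*(120 + 9504) = 11*9624 = 105864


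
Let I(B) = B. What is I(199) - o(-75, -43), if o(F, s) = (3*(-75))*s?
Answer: -9476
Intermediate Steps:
o(F, s) = -225*s
I(199) - o(-75, -43) = 199 - (-225)*(-43) = 199 - 1*9675 = 199 - 9675 = -9476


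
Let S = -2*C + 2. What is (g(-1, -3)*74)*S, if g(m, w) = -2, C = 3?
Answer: 592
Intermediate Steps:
S = -4 (S = -2*3 + 2 = -6 + 2 = -4)
(g(-1, -3)*74)*S = -2*74*(-4) = -148*(-4) = 592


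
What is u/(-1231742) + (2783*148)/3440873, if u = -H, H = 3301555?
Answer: 11867566279443/4238267790766 ≈ 2.8001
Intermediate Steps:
u = -3301555 (u = -1*3301555 = -3301555)
u/(-1231742) + (2783*148)/3440873 = -3301555/(-1231742) + (2783*148)/3440873 = -3301555*(-1/1231742) + 411884*(1/3440873) = 3301555/1231742 + 411884/3440873 = 11867566279443/4238267790766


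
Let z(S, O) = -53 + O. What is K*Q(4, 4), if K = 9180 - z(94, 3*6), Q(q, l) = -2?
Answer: -18430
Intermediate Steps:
K = 9215 (K = 9180 - (-53 + 3*6) = 9180 - (-53 + 18) = 9180 - 1*(-35) = 9180 + 35 = 9215)
K*Q(4, 4) = 9215*(-2) = -18430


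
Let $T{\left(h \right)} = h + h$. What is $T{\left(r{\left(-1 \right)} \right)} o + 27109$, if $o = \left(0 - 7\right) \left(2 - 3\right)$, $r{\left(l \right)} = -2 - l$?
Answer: $27095$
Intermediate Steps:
$o = 7$ ($o = \left(-7\right) \left(-1\right) = 7$)
$T{\left(h \right)} = 2 h$
$T{\left(r{\left(-1 \right)} \right)} o + 27109 = 2 \left(-2 - -1\right) 7 + 27109 = 2 \left(-2 + 1\right) 7 + 27109 = 2 \left(-1\right) 7 + 27109 = \left(-2\right) 7 + 27109 = -14 + 27109 = 27095$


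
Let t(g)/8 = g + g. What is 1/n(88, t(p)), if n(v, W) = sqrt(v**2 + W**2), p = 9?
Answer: sqrt(445)/3560 ≈ 0.0059256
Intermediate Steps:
t(g) = 16*g (t(g) = 8*(g + g) = 8*(2*g) = 16*g)
n(v, W) = sqrt(W**2 + v**2)
1/n(88, t(p)) = 1/(sqrt((16*9)**2 + 88**2)) = 1/(sqrt(144**2 + 7744)) = 1/(sqrt(20736 + 7744)) = 1/(sqrt(28480)) = 1/(8*sqrt(445)) = sqrt(445)/3560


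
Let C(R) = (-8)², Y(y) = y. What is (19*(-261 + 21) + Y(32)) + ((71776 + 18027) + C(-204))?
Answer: 85339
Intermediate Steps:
C(R) = 64
(19*(-261 + 21) + Y(32)) + ((71776 + 18027) + C(-204)) = (19*(-261 + 21) + 32) + ((71776 + 18027) + 64) = (19*(-240) + 32) + (89803 + 64) = (-4560 + 32) + 89867 = -4528 + 89867 = 85339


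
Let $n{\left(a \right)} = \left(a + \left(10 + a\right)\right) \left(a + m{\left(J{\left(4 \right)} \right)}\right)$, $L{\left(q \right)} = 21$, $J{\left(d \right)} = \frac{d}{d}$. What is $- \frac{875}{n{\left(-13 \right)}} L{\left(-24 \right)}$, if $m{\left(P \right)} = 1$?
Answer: $- \frac{6125}{64} \approx -95.703$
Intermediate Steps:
$J{\left(d \right)} = 1$
$n{\left(a \right)} = \left(1 + a\right) \left(10 + 2 a\right)$ ($n{\left(a \right)} = \left(a + \left(10 + a\right)\right) \left(a + 1\right) = \left(10 + 2 a\right) \left(1 + a\right) = \left(1 + a\right) \left(10 + 2 a\right)$)
$- \frac{875}{n{\left(-13 \right)}} L{\left(-24 \right)} = - \frac{875}{10 + 2 \left(-13\right)^{2} + 12 \left(-13\right)} 21 = - \frac{875}{10 + 2 \cdot 169 - 156} \cdot 21 = - \frac{875}{10 + 338 - 156} \cdot 21 = - \frac{875}{192} \cdot 21 = \left(-875\right) \frac{1}{192} \cdot 21 = \left(- \frac{875}{192}\right) 21 = - \frac{6125}{64}$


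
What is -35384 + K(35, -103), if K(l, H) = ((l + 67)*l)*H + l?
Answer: -403059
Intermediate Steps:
K(l, H) = l + H*l*(67 + l) (K(l, H) = ((67 + l)*l)*H + l = (l*(67 + l))*H + l = H*l*(67 + l) + l = l + H*l*(67 + l))
-35384 + K(35, -103) = -35384 + 35*(1 + 67*(-103) - 103*35) = -35384 + 35*(1 - 6901 - 3605) = -35384 + 35*(-10505) = -35384 - 367675 = -403059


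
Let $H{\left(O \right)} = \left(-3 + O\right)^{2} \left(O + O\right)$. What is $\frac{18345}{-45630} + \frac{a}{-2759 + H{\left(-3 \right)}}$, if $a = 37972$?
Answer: $- \frac{119149249}{9049950} \approx -13.166$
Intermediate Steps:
$H{\left(O \right)} = 2 O \left(-3 + O\right)^{2}$ ($H{\left(O \right)} = \left(-3 + O\right)^{2} \cdot 2 O = 2 O \left(-3 + O\right)^{2}$)
$\frac{18345}{-45630} + \frac{a}{-2759 + H{\left(-3 \right)}} = \frac{18345}{-45630} + \frac{37972}{-2759 + 2 \left(-3\right) \left(-3 - 3\right)^{2}} = 18345 \left(- \frac{1}{45630}\right) + \frac{37972}{-2759 + 2 \left(-3\right) \left(-6\right)^{2}} = - \frac{1223}{3042} + \frac{37972}{-2759 + 2 \left(-3\right) 36} = - \frac{1223}{3042} + \frac{37972}{-2759 - 216} = - \frac{1223}{3042} + \frac{37972}{-2975} = - \frac{1223}{3042} + 37972 \left(- \frac{1}{2975}\right) = - \frac{1223}{3042} - \frac{37972}{2975} = - \frac{119149249}{9049950}$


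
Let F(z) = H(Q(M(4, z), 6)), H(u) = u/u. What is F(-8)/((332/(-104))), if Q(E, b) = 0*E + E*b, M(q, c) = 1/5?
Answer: -26/83 ≈ -0.31325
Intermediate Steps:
M(q, c) = 1/5
Q(E, b) = E*b (Q(E, b) = 0 + E*b = E*b)
H(u) = 1
F(z) = 1
F(-8)/((332/(-104))) = 1/(332/(-104)) = 1/(332*(-1/104)) = 1/(-83/26) = 1*(-26/83) = -26/83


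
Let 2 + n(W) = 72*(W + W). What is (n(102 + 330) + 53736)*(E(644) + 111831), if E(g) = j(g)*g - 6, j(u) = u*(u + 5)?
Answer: 31220338745638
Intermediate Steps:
j(u) = u*(5 + u)
n(W) = -2 + 144*W (n(W) = -2 + 72*(W + W) = -2 + 72*(2*W) = -2 + 144*W)
E(g) = -6 + g²*(5 + g) (E(g) = (g*(5 + g))*g - 6 = g²*(5 + g) - 6 = -6 + g²*(5 + g))
(n(102 + 330) + 53736)*(E(644) + 111831) = ((-2 + 144*(102 + 330)) + 53736)*((-6 + 644²*(5 + 644)) + 111831) = ((-2 + 144*432) + 53736)*((-6 + 414736*649) + 111831) = ((-2 + 62208) + 53736)*((-6 + 269163664) + 111831) = (62206 + 53736)*(269163658 + 111831) = 115942*269275489 = 31220338745638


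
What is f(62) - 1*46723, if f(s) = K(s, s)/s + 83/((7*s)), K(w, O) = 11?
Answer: -10138811/217 ≈ -46723.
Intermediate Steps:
f(s) = 160/(7*s) (f(s) = 11/s + 83/((7*s)) = 11/s + 83*(1/(7*s)) = 11/s + 83/(7*s) = 160/(7*s))
f(62) - 1*46723 = (160/7)/62 - 1*46723 = (160/7)*(1/62) - 46723 = 80/217 - 46723 = -10138811/217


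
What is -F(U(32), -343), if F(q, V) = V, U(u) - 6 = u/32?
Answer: 343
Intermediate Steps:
U(u) = 6 + u/32
-F(U(32), -343) = -1*(-343) = 343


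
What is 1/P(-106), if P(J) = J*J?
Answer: 1/11236 ≈ 8.9000e-5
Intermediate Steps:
P(J) = J²
1/P(-106) = 1/((-106)²) = 1/11236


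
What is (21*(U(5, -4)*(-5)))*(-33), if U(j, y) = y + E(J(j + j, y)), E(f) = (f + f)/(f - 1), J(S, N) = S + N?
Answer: -5544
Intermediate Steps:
J(S, N) = N + S
E(f) = 2*f/(-1 + f) (E(f) = (2*f)/(-1 + f) = 2*f/(-1 + f))
U(j, y) = y + 2*(y + 2*j)/(-1 + y + 2*j) (U(j, y) = y + 2*(y + (j + j))/(-1 + (y + (j + j))) = y + 2*(y + 2*j)/(-1 + (y + 2*j)) = y + 2*(y + 2*j)/(-1 + y + 2*j))
(21*(U(5, -4)*(-5)))*(-33) = (21*(((-4 + (-4)² + 4*5 + 2*5*(-4))/(-1 - 4 + 2*5))*(-5)))*(-33) = (21*(((-4 + 16 + 20 - 40)/(-1 - 4 + 10))*(-5)))*(-33) = (21*((-8/5)*(-5)))*(-33) = (21*(((⅕)*(-8))*(-5)))*(-33) = (21*(-8/5*(-5)))*(-33) = (21*8)*(-33) = 168*(-33) = -5544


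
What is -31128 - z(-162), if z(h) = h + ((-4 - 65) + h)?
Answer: -30735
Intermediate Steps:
z(h) = -69 + 2*h (z(h) = h + (-69 + h) = -69 + 2*h)
-31128 - z(-162) = -31128 - (-69 + 2*(-162)) = -31128 - (-69 - 324) = -31128 - 1*(-393) = -31128 + 393 = -30735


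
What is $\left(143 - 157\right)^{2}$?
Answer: $196$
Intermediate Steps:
$\left(143 - 157\right)^{2} = \left(-14\right)^{2} = 196$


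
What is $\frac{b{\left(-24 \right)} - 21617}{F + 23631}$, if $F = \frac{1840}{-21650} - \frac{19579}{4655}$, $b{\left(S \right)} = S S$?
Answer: $- \frac{6058650745}{6803192722} \approx -0.89056$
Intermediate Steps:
$b{\left(S \right)} = S^{2}$
$F = - \frac{1235573}{287945}$ ($F = 1840 \left(- \frac{1}{21650}\right) - \frac{2797}{665} = - \frac{184}{2165} - \frac{2797}{665} = - \frac{1235573}{287945} \approx -4.291$)
$\frac{b{\left(-24 \right)} - 21617}{F + 23631} = \frac{\left(-24\right)^{2} - 21617}{- \frac{1235573}{287945} + 23631} = \frac{576 - 21617}{\frac{6803192722}{287945}} = \left(-21041\right) \frac{287945}{6803192722} = - \frac{6058650745}{6803192722}$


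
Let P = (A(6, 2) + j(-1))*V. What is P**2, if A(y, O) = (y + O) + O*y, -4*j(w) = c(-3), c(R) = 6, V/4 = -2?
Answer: 21904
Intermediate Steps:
V = -8 (V = 4*(-2) = -8)
j(w) = -3/2 (j(w) = -1/4*6 = -3/2)
A(y, O) = O + y + O*y (A(y, O) = (O + y) + O*y = O + y + O*y)
P = -148 (P = ((2 + 6 + 2*6) - 3/2)*(-8) = ((2 + 6 + 12) - 3/2)*(-8) = (20 - 3/2)*(-8) = (37/2)*(-8) = -148)
P**2 = (-148)**2 = 21904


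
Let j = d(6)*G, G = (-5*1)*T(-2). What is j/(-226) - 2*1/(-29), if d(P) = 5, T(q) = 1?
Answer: 1177/6554 ≈ 0.17958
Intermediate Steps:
G = -5 (G = -5*1*1 = -5*1 = -5)
j = -25 (j = 5*(-5) = -25)
j/(-226) - 2*1/(-29) = -25/(-226) - 2*1/(-29) = -25*(-1/226) - 2*(-1/29) = 25/226 + 2/29 = 1177/6554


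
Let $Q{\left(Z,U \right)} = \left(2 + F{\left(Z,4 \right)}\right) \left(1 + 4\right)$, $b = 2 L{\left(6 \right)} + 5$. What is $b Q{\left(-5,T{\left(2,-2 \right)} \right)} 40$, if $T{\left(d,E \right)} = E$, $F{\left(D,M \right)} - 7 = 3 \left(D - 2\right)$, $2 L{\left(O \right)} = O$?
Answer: $-26400$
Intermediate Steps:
$L{\left(O \right)} = \frac{O}{2}$
$F{\left(D,M \right)} = 1 + 3 D$ ($F{\left(D,M \right)} = 7 + 3 \left(D - 2\right) = 7 + 3 \left(-2 + D\right) = 7 + \left(-6 + 3 D\right) = 1 + 3 D$)
$b = 11$ ($b = 2 \cdot \frac{1}{2} \cdot 6 + 5 = 2 \cdot 3 + 5 = 6 + 5 = 11$)
$Q{\left(Z,U \right)} = 15 + 15 Z$ ($Q{\left(Z,U \right)} = \left(2 + \left(1 + 3 Z\right)\right) \left(1 + 4\right) = \left(3 + 3 Z\right) 5 = 15 + 15 Z$)
$b Q{\left(-5,T{\left(2,-2 \right)} \right)} 40 = 11 \left(15 + 15 \left(-5\right)\right) 40 = 11 \left(15 - 75\right) 40 = 11 \left(-60\right) 40 = \left(-660\right) 40 = -26400$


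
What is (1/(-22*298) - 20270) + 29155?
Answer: 58250059/6556 ≈ 8885.0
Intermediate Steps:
(1/(-22*298) - 20270) + 29155 = (1/(-6556) - 20270) + 29155 = (-1/6556 - 20270) + 29155 = -132890121/6556 + 29155 = 58250059/6556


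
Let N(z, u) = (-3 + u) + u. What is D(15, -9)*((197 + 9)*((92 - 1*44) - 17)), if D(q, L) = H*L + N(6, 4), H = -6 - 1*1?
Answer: 434248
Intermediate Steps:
N(z, u) = -3 + 2*u
H = -7 (H = -6 - 1 = -7)
D(q, L) = 5 - 7*L (D(q, L) = -7*L + (-3 + 2*4) = -7*L + (-3 + 8) = -7*L + 5 = 5 - 7*L)
D(15, -9)*((197 + 9)*((92 - 1*44) - 17)) = (5 - 7*(-9))*((197 + 9)*((92 - 1*44) - 17)) = (5 + 63)*(206*((92 - 44) - 17)) = 68*(206*(48 - 17)) = 68*(206*31) = 68*6386 = 434248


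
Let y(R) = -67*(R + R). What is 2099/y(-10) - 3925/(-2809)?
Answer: 11155591/3764060 ≈ 2.9637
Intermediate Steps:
y(R) = -134*R
2099/y(-10) - 3925/(-2809) = 2099/((-134*(-10))) - 3925/(-2809) = 2099/1340 - 3925*(-1/2809) = 2099*(1/1340) + 3925/2809 = 2099/1340 + 3925/2809 = 11155591/3764060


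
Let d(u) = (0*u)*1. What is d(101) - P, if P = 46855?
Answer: -46855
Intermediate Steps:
d(u) = 0 (d(u) = 0*1 = 0)
d(101) - P = 0 - 1*46855 = 0 - 46855 = -46855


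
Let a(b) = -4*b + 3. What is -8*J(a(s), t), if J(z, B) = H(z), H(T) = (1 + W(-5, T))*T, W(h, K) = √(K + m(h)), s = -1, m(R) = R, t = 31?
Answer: -56 - 56*√2 ≈ -135.20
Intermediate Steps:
W(h, K) = √(K + h)
a(b) = 3 - 4*b
H(T) = T*(1 + √(-5 + T)) (H(T) = (1 + √(T - 5))*T = (1 + √(-5 + T))*T = T*(1 + √(-5 + T)))
J(z, B) = z*(1 + √(-5 + z))
-8*J(a(s), t) = -8*(3 - 4*(-1))*(1 + √(-5 + (3 - 4*(-1)))) = -8*(3 + 4)*(1 + √(-5 + (3 + 4))) = -56*(1 + √(-5 + 7)) = -56*(1 + √2) = -8*(7 + 7*√2) = -56 - 56*√2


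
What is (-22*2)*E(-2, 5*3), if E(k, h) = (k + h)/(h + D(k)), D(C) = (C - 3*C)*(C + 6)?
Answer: -572/31 ≈ -18.452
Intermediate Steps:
D(C) = -2*C*(6 + C) (D(C) = (-2*C)*(6 + C) = -2*C*(6 + C))
E(k, h) = (h + k)/(h - 2*k*(6 + k)) (E(k, h) = (k + h)/(h - 2*k*(6 + k)) = (h + k)/(h - 2*k*(6 + k)))
(-22*2)*E(-2, 5*3) = (-22*2)*((5*3 - 2)/(5*3 - 2*(-2)*(6 - 2))) = -44*(15 - 2)/(15 - 2*(-2)*4) = -44*13/(15 + 16) = -44*13/31 = -572/31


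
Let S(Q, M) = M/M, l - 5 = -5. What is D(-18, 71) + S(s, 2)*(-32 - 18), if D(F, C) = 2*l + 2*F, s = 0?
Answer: -86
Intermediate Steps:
l = 0 (l = 5 - 5 = 0)
D(F, C) = 2*F (D(F, C) = 2*0 + 2*F = 0 + 2*F = 2*F)
S(Q, M) = 1
D(-18, 71) + S(s, 2)*(-32 - 18) = 2*(-18) + 1*(-32 - 18) = -36 + 1*(-50) = -36 - 50 = -86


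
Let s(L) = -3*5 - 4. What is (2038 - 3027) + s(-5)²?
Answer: -628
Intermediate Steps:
s(L) = -19 (s(L) = -15 - 4 = -19)
(2038 - 3027) + s(-5)² = (2038 - 3027) + (-19)² = -989 + 361 = -628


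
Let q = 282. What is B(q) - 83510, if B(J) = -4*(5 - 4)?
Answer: -83514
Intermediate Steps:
B(J) = -4 (B(J) = -4*1 = -4)
B(q) - 83510 = -4 - 83510 = -83514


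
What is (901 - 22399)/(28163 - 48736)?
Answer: 21498/20573 ≈ 1.0450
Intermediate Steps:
(901 - 22399)/(28163 - 48736) = -21498/(-20573) = -21498*(-1/20573) = 21498/20573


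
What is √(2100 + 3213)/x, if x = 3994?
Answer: √5313/3994 ≈ 0.018250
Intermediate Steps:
√(2100 + 3213)/x = √(2100 + 3213)/3994 = √5313*(1/3994) = √5313/3994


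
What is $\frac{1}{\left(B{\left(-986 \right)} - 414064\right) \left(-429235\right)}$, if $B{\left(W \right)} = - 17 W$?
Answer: $\frac{1}{170535923970} \approx 5.8639 \cdot 10^{-12}$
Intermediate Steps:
$\frac{1}{\left(B{\left(-986 \right)} - 414064\right) \left(-429235\right)} = \frac{1}{\left(\left(-17\right) \left(-986\right) - 414064\right) \left(-429235\right)} = \frac{1}{16762 - 414064} \left(- \frac{1}{429235}\right) = \frac{1}{-397302} \left(- \frac{1}{429235}\right) = \left(- \frac{1}{397302}\right) \left(- \frac{1}{429235}\right) = \frac{1}{170535923970}$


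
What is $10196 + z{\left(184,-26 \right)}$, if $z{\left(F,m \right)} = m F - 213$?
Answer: $5199$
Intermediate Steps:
$z{\left(F,m \right)} = -213 + F m$ ($z{\left(F,m \right)} = F m - 213 = -213 + F m$)
$10196 + z{\left(184,-26 \right)} = 10196 + \left(-213 + 184 \left(-26\right)\right) = 10196 - 4997 = 5199$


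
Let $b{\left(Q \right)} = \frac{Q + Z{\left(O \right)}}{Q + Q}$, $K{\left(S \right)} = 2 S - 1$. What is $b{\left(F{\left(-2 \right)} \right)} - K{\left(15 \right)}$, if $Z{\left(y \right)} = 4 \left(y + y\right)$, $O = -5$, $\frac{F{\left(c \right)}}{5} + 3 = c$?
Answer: $- \frac{277}{10} \approx -27.7$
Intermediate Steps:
$F{\left(c \right)} = -15 + 5 c$
$Z{\left(y \right)} = 8 y$ ($Z{\left(y \right)} = 4 \cdot 2 y = 8 y$)
$K{\left(S \right)} = -1 + 2 S$
$b{\left(Q \right)} = \frac{-40 + Q}{2 Q}$ ($b{\left(Q \right)} = \frac{Q + 8 \left(-5\right)}{Q + Q} = \frac{Q - 40}{2 Q} = \left(-40 + Q\right) \frac{1}{2 Q} = \frac{-40 + Q}{2 Q}$)
$b{\left(F{\left(-2 \right)} \right)} - K{\left(15 \right)} = \frac{-40 + \left(-15 + 5 \left(-2\right)\right)}{2 \left(-15 + 5 \left(-2\right)\right)} - \left(-1 + 2 \cdot 15\right) = \frac{-40 - 25}{2 \left(-15 - 10\right)} - \left(-1 + 30\right) = \frac{-40 - 25}{2 \left(-25\right)} - 29 = \frac{1}{2} \left(- \frac{1}{25}\right) \left(-65\right) - 29 = \frac{13}{10} - 29 = - \frac{277}{10}$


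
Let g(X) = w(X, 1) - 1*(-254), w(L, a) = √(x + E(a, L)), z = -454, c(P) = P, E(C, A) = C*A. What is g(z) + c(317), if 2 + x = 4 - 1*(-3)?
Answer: 571 + I*√449 ≈ 571.0 + 21.19*I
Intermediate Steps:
E(C, A) = A*C
x = 5 (x = -2 + (4 - 1*(-3)) = -2 + (4 + 3) = -2 + 7 = 5)
w(L, a) = √(5 + L*a)
g(X) = 254 + √(5 + X) (g(X) = √(5 + X*1) - 1*(-254) = √(5 + X) + 254 = 254 + √(5 + X))
g(z) + c(317) = (254 + √(5 - 454)) + 317 = (254 + √(-449)) + 317 = (254 + I*√449) + 317 = 571 + I*√449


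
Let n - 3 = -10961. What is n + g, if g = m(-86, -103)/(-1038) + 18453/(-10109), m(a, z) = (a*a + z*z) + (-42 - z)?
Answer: -19197605574/1748857 ≈ -10977.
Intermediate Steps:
n = -10958 (n = 3 - 10961 = -10958)
m(a, z) = -42 + a**2 + z**2 - z (m(a, z) = (a**2 + z**2) + (-42 - z) = -42 + a**2 + z**2 - z)
g = -33630568/1748857 (g = (-42 + (-86)**2 + (-103)**2 - 1*(-103))/(-1038) + 18453/(-10109) = (-42 + 7396 + 10609 + 103)*(-1/1038) + 18453*(-1/10109) = 18066*(-1/1038) - 18453/10109 = -3011/173 - 18453/10109 = -33630568/1748857 ≈ -19.230)
n + g = -10958 - 33630568/1748857 = -19197605574/1748857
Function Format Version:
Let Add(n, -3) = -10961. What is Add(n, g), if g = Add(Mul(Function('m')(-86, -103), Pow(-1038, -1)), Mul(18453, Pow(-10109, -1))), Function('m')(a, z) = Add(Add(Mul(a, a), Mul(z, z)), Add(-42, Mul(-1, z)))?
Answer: Rational(-19197605574, 1748857) ≈ -10977.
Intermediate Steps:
n = -10958 (n = Add(3, -10961) = -10958)
Function('m')(a, z) = Add(-42, Pow(a, 2), Pow(z, 2), Mul(-1, z)) (Function('m')(a, z) = Add(Add(Pow(a, 2), Pow(z, 2)), Add(-42, Mul(-1, z))) = Add(-42, Pow(a, 2), Pow(z, 2), Mul(-1, z)))
g = Rational(-33630568, 1748857) (g = Add(Mul(Add(-42, Pow(-86, 2), Pow(-103, 2), Mul(-1, -103)), Pow(-1038, -1)), Mul(18453, Pow(-10109, -1))) = Add(Mul(Add(-42, 7396, 10609, 103), Rational(-1, 1038)), Mul(18453, Rational(-1, 10109))) = Add(Mul(18066, Rational(-1, 1038)), Rational(-18453, 10109)) = Add(Rational(-3011, 173), Rational(-18453, 10109)) = Rational(-33630568, 1748857) ≈ -19.230)
Add(n, g) = Add(-10958, Rational(-33630568, 1748857)) = Rational(-19197605574, 1748857)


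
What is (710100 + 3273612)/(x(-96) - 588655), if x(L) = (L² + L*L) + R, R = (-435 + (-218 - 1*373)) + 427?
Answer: -663952/95137 ≈ -6.9789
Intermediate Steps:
R = -599 (R = (-435 + (-218 - 373)) + 427 = (-435 - 591) + 427 = -1026 + 427 = -599)
x(L) = -599 + 2*L² (x(L) = (L² + L*L) - 599 = (L² + L²) - 599 = 2*L² - 599 = -599 + 2*L²)
(710100 + 3273612)/(x(-96) - 588655) = (710100 + 3273612)/((-599 + 2*(-96)²) - 588655) = 3983712/((-599 + 2*9216) - 588655) = 3983712/((-599 + 18432) - 588655) = 3983712/(17833 - 588655) = 3983712/(-570822) = 3983712*(-1/570822) = -663952/95137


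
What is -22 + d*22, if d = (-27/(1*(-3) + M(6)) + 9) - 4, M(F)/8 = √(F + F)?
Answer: 1970/23 - 288*√3/23 ≈ 63.964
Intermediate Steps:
M(F) = 8*√2*√F (M(F) = 8*√(F + F) = 8*√(2*F) = 8*(√2*√F) = 8*√2*√F)
d = 5 - 27/(-3 + 16*√3) (d = (-27/(1*(-3) + 8*√2*√6) + 9) - 4 = (-27/(-3 + 16*√3) + 9) - 4 = (9 - 27/(-3 + 16*√3)) - 4 = 5 - 27/(-3 + 16*√3) ≈ 3.9074)
-22 + d*22 = -22 + (1238/253 - 144*√3/253)*22 = -22 + (2476/23 - 288*√3/23) = 1970/23 - 288*√3/23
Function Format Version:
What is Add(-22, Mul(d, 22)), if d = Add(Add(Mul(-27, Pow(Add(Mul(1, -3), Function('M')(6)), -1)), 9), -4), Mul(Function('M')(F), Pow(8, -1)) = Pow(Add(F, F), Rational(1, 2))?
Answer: Add(Rational(1970, 23), Mul(Rational(-288, 23), Pow(3, Rational(1, 2)))) ≈ 63.964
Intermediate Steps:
Function('M')(F) = Mul(8, Pow(2, Rational(1, 2)), Pow(F, Rational(1, 2))) (Function('M')(F) = Mul(8, Pow(Add(F, F), Rational(1, 2))) = Mul(8, Pow(Mul(2, F), Rational(1, 2))) = Mul(8, Mul(Pow(2, Rational(1, 2)), Pow(F, Rational(1, 2)))) = Mul(8, Pow(2, Rational(1, 2)), Pow(F, Rational(1, 2))))
d = Add(5, Mul(-27, Pow(Add(-3, Mul(16, Pow(3, Rational(1, 2)))), -1))) (d = Add(Add(Mul(-27, Pow(Add(Mul(1, -3), Mul(8, Pow(2, Rational(1, 2)), Pow(6, Rational(1, 2)))), -1)), 9), -4) = Add(Add(Mul(-27, Pow(Add(-3, Mul(16, Pow(3, Rational(1, 2)))), -1)), 9), -4) = Add(Add(9, Mul(-27, Pow(Add(-3, Mul(16, Pow(3, Rational(1, 2)))), -1))), -4) = Add(5, Mul(-27, Pow(Add(-3, Mul(16, Pow(3, Rational(1, 2)))), -1))) ≈ 3.9074)
Add(-22, Mul(d, 22)) = Add(-22, Mul(Add(Rational(1238, 253), Mul(Rational(-144, 253), Pow(3, Rational(1, 2)))), 22)) = Add(-22, Add(Rational(2476, 23), Mul(Rational(-288, 23), Pow(3, Rational(1, 2))))) = Add(Rational(1970, 23), Mul(Rational(-288, 23), Pow(3, Rational(1, 2))))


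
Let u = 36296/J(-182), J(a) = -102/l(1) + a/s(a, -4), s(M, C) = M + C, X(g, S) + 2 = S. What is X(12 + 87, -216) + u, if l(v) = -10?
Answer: 7872238/2599 ≈ 3028.9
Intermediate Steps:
X(g, S) = -2 + S
s(M, C) = C + M
J(a) = 51/5 + a/(-4 + a) (J(a) = -102/(-10) + a/(-4 + a) = -102*(-⅒) + a/(-4 + a) = 51/5 + a/(-4 + a))
u = 8438820/2599 (u = 36296/((4*(-51 + 14*(-182))/(5*(-4 - 182)))) = 36296/(((⅘)*(-51 - 2548)/(-186))) = 36296/(((⅘)*(-1/186)*(-2599))) = 36296/(5198/465) = 36296*(465/5198) = 8438820/2599 ≈ 3246.9)
X(12 + 87, -216) + u = (-2 - 216) + 8438820/2599 = -218 + 8438820/2599 = 7872238/2599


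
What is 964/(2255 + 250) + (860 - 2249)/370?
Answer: -624553/185370 ≈ -3.3692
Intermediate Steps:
964/(2255 + 250) + (860 - 2249)/370 = 964/2505 - 1389*1/370 = 964*(1/2505) - 1389/370 = 964/2505 - 1389/370 = -624553/185370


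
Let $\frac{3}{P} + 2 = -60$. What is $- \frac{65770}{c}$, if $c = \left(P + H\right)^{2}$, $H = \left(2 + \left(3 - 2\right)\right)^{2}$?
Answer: $- \frac{50563976}{61605} \approx -820.78$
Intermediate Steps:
$H = 9$ ($H = \left(2 + \left(3 - 2\right)\right)^{2} = \left(2 + 1\right)^{2} = 3^{2} = 9$)
$P = - \frac{3}{62}$ ($P = \frac{3}{-2 - 60} = \frac{3}{-62} = 3 \left(- \frac{1}{62}\right) = - \frac{3}{62} \approx -0.048387$)
$c = \frac{308025}{3844}$ ($c = \left(- \frac{3}{62} + 9\right)^{2} = \left(\frac{555}{62}\right)^{2} = \frac{308025}{3844} \approx 80.131$)
$- \frac{65770}{c} = - \frac{65770}{\frac{308025}{3844}} = \left(-65770\right) \frac{3844}{308025} = - \frac{50563976}{61605}$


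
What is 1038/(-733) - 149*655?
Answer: -71538173/733 ≈ -97596.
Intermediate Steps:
1038/(-733) - 149*655 = 1038*(-1/733) - 97595 = -1038/733 - 97595 = -71538173/733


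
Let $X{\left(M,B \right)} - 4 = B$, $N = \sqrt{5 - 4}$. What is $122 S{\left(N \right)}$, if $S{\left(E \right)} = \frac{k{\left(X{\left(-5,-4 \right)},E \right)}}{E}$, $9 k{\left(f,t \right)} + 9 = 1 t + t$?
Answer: $- \frac{854}{9} \approx -94.889$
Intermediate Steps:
$N = 1$ ($N = \sqrt{1} = 1$)
$X{\left(M,B \right)} = 4 + B$
$k{\left(f,t \right)} = -1 + \frac{2 t}{9}$ ($k{\left(f,t \right)} = -1 + \frac{1 t + t}{9} = -1 + \frac{t + t}{9} = -1 + \frac{2 t}{9}$)
$S{\left(E \right)} = \frac{-1 + \frac{2 E}{9}}{E}$
$122 S{\left(N \right)} = 122 \left(\frac{2}{9} - 1^{-1}\right) = 122 \left(\frac{2}{9} - 1\right) = 122 \left(- \frac{7}{9}\right) = - \frac{854}{9}$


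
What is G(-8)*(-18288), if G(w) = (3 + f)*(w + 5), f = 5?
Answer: 438912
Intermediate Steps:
G(w) = 40 + 8*w (G(w) = (3 + 5)*(w + 5) = 8*(5 + w) = 40 + 8*w)
G(-8)*(-18288) = (40 + 8*(-8))*(-18288) = (40 - 64)*(-18288) = -24*(-18288) = 438912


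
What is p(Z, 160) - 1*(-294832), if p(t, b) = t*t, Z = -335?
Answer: 407057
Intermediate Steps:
p(t, b) = t²
p(Z, 160) - 1*(-294832) = (-335)² - 1*(-294832) = 112225 + 294832 = 407057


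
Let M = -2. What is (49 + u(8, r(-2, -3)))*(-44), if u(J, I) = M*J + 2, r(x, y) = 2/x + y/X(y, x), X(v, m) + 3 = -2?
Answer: -1540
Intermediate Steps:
X(v, m) = -5 (X(v, m) = -3 - 2 = -5)
r(x, y) = 2/x - y/5 (r(x, y) = 2/x + y/(-5) = 2/x + y*(-⅕) = 2/x - y/5)
u(J, I) = 2 - 2*J (u(J, I) = -2*J + 2 = 2 - 2*J)
(49 + u(8, r(-2, -3)))*(-44) = (49 + (2 - 2*8))*(-44) = (49 + (2 - 16))*(-44) = (49 - 14)*(-44) = 35*(-44) = -1540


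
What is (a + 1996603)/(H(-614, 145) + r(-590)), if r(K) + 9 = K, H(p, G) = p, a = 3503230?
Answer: -5499833/1213 ≈ -4534.1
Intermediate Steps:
r(K) = -9 + K
(a + 1996603)/(H(-614, 145) + r(-590)) = (3503230 + 1996603)/(-614 + (-9 - 590)) = 5499833/(-614 - 599) = 5499833/(-1213) = 5499833*(-1/1213) = -5499833/1213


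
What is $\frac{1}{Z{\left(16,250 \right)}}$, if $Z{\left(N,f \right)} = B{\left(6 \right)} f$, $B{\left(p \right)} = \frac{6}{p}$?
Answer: $\frac{1}{250} \approx 0.004$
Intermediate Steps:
$Z{\left(N,f \right)} = f$ ($Z{\left(N,f \right)} = \frac{6}{6} f = 6 \cdot \frac{1}{6} f = 1 f = f$)
$\frac{1}{Z{\left(16,250 \right)}} = \frac{1}{250}$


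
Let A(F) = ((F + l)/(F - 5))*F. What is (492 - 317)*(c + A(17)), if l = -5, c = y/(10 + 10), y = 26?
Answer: 6405/2 ≈ 3202.5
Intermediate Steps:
c = 13/10 (c = 26/(10 + 10) = 26/20 = (1/20)*26 = 13/10 ≈ 1.3000)
A(F) = F (A(F) = ((F - 5)/(F - 5))*F = ((-5 + F)/(-5 + F))*F = 1*F = F)
(492 - 317)*(c + A(17)) = (492 - 317)*(13/10 + 17) = 175*(183/10) = 6405/2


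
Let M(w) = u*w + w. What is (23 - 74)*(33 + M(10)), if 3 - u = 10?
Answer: 1377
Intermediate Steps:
u = -7 (u = 3 - 1*10 = 3 - 10 = -7)
M(w) = -6*w (M(w) = -7*w + w = -6*w)
(23 - 74)*(33 + M(10)) = (23 - 74)*(33 - 6*10) = -51*(33 - 60) = -51*(-27) = 1377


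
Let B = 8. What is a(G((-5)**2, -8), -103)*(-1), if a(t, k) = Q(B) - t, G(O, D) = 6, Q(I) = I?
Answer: -2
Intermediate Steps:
a(t, k) = 8 - t
a(G((-5)**2, -8), -103)*(-1) = (8 - 1*6)*(-1) = (8 - 6)*(-1) = 2*(-1) = -2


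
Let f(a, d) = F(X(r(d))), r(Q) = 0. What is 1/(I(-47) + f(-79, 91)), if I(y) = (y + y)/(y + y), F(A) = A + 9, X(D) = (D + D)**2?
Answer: 1/10 ≈ 0.10000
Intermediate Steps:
X(D) = 4*D**2 (X(D) = (2*D)**2 = 4*D**2)
F(A) = 9 + A
f(a, d) = 9 (f(a, d) = 9 + 4*0**2 = 9 + 4*0 = 9 + 0 = 9)
I(y) = 1 (I(y) = (2*y)/((2*y)) = (2*y)*(1/(2*y)) = 1)
1/(I(-47) + f(-79, 91)) = 1/(1 + 9) = 1/10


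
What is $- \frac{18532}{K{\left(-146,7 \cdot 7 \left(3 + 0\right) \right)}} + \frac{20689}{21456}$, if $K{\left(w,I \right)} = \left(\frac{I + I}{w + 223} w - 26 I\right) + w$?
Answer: $\frac{1350936733}{267019920} \approx 5.0593$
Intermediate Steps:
$K{\left(w,I \right)} = w - 26 I + \frac{2 I w}{223 + w}$ ($K{\left(w,I \right)} = \left(\frac{2 I}{223 + w} w - 26 I\right) + w = \left(\frac{2 I w}{223 + w} - 26 I\right) + w = \left(- 26 I + \frac{2 I w}{223 + w}\right) + w = w - 26 I + \frac{2 I w}{223 + w}$)
$- \frac{18532}{K{\left(-146,7 \cdot 7 \left(3 + 0\right) \right)}} + \frac{20689}{21456} = - \frac{18532}{\frac{1}{223 - 146} \left(\left(-146\right)^{2} - 5798 \cdot 7 \cdot 7 \left(3 + 0\right) + 223 \left(-146\right) - 24 \cdot 7 \cdot 7 \left(3 + 0\right) \left(-146\right)\right)} + \frac{20689}{21456} = - \frac{18532}{\frac{1}{77} \left(21316 - 5798 \cdot 49 \cdot 3 - 32558 - 24 \cdot 49 \cdot 3 \left(-146\right)\right)} + 20689 \cdot \frac{1}{21456} = - \frac{18532}{\frac{1}{77} \left(21316 - 852306 - 32558 - 3528 \left(-146\right)\right)} + \frac{20689}{21456} = - \frac{18532}{\frac{1}{77} \left(21316 - 852306 - 32558 + 515088\right)} + \frac{20689}{21456} = - \frac{18532}{\frac{1}{77} \left(-348460\right)} + \frac{20689}{21456} = - \frac{18532}{- \frac{49780}{11}} + \frac{20689}{21456} = \left(-18532\right) \left(- \frac{11}{49780}\right) + \frac{20689}{21456} = \frac{50963}{12445} + \frac{20689}{21456} = \frac{1350936733}{267019920}$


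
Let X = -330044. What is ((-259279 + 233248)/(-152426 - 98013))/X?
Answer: -26031/82655889316 ≈ -3.1493e-7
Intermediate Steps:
((-259279 + 233248)/(-152426 - 98013))/X = ((-259279 + 233248)/(-152426 - 98013))/(-330044) = -26031/(-250439)*(-1/330044) = -26031*(-1/250439)*(-1/330044) = (26031/250439)*(-1/330044) = -26031/82655889316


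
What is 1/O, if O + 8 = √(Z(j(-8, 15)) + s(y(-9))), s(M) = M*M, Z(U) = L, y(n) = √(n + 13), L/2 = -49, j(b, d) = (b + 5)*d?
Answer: -4/79 - I*√94/158 ≈ -0.050633 - 0.061363*I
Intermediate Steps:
j(b, d) = d*(5 + b) (j(b, d) = (5 + b)*d = d*(5 + b))
L = -98 (L = 2*(-49) = -98)
y(n) = √(13 + n)
Z(U) = -98
s(M) = M²
O = -8 + I*√94 (O = -8 + √(-98 + (√(13 - 9))²) = -8 + √(-98 + (√4)²) = -8 + √(-98 + 2²) = -8 + √(-98 + 4) = -8 + √(-94) = -8 + I*√94 ≈ -8.0 + 9.6954*I)
1/O = 1/(-8 + I*√94)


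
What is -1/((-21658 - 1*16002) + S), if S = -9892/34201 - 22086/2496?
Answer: 14227616/535942027513 ≈ 2.6547e-5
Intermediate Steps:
S = -130008953/14227616 (S = -9892*1/34201 - 22086*1/2496 = -9892/34201 - 3681/416 = -130008953/14227616 ≈ -9.1378)
-1/((-21658 - 1*16002) + S) = -1/((-21658 - 1*16002) - 130008953/14227616) = -1/((-21658 - 16002) - 130008953/14227616) = -1/(-37660 - 130008953/14227616) = -1/(-535942027513/14227616) = -1*(-14227616/535942027513) = 14227616/535942027513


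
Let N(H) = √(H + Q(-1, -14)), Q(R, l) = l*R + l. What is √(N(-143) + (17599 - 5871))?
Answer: √(11728 + I*√143) ≈ 108.3 + 0.0552*I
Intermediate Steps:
Q(R, l) = l + R*l (Q(R, l) = R*l + l = l + R*l)
N(H) = √H (N(H) = √(H - 14*(1 - 1)) = √(H - 14*0) = √(H + 0) = √H)
√(N(-143) + (17599 - 5871)) = √(√(-143) + (17599 - 5871)) = √(I*√143 + 11728) = √(11728 + I*√143)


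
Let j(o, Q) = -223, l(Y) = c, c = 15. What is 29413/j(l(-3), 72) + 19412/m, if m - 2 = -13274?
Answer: -98674553/739914 ≈ -133.36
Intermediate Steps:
m = -13272 (m = 2 - 13274 = -13272)
l(Y) = 15
29413/j(l(-3), 72) + 19412/m = 29413/(-223) + 19412/(-13272) = 29413*(-1/223) + 19412*(-1/13272) = -29413/223 - 4853/3318 = -98674553/739914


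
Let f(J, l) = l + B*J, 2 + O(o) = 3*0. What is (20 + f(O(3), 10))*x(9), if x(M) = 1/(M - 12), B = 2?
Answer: -26/3 ≈ -8.6667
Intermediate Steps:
x(M) = 1/(-12 + M)
O(o) = -2 (O(o) = -2 + 3*0 = -2 + 0 = -2)
f(J, l) = l + 2*J
(20 + f(O(3), 10))*x(9) = (20 + (10 + 2*(-2)))/(-12 + 9) = (20 + (10 - 4))/(-3) = (20 + 6)*(-1/3) = 26*(-1/3) = -26/3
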